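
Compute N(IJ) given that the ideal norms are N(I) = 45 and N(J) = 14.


N(IJ) = N(I) * N(J)
= 45 * 14
= 630

630


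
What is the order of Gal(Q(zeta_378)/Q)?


|Gal(Q(zeta_378)/Q)| = phi(378)
= 108

108


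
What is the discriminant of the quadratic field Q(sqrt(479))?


For K = Q(sqrt(d)) with d squarefree: disc(K) = d if d = 1 mod 4, and disc(K) = 4d if d = 2 or 3 mod 4.
Here d = 479, and d mod 4 = 3.
d = 3 mod 4, not 1 (O_K = Z[sqrt(d)]), so disc(K) = 4d = 4 * (479) = 1916

1916


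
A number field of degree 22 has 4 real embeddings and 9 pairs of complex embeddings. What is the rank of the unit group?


By Dirichlet's unit theorem:
rank = r1 + r2 - 1
= 4 + 9 - 1
= 12

12


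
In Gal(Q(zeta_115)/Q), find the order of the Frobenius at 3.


The Frobenius at p in Gal(Q(zeta_n)/Q) = (Z/nZ)* is the class of p, so its order is ord_115(3), the smallest k >= 1 with 3^k = 1 mod 115.
n = 115 = 5 * 23, phi(115) = 88; the order divides phi(n).
Divisors of 88: 1, 2, 4, 8, 11, 22, 44, 88
Repeated squaring mod 115: 3^1 = 3, 3^2 = 9, 3^4 = 81, 3^8 = 6, 3^16 = 36, 3^32 = 31, 3^64 = 41
Test divisors in increasing order:
  k=1: 3^1 = 3 mod 115
  k=2: 3^2 = 9 mod 115
  k=4: 3^4 = 81 mod 115
  k=8: 3^8 = 6 mod 115
  k=11: 3^11 = 6 * 9 * 3 = 47 mod 115
  k=22: 3^22 = 36 * 81 * 9 = 24 mod 115
  k=44: 3^44 = 31 * 6 * 81 = 1 mod 115  <- first divisor giving 1
Order = 44

44


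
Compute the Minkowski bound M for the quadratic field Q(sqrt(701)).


d = 701, d mod 4 = 1, so disc(K) = d = 701; |disc(K)| = 701
Real quadratic field, so n = 2, s = r2 = 0, r1 = 2
M = (n!/n^n) * (4/pi)^s * sqrt(|disc(K)|) = (2!/2^2) * (4/pi)^0 * sqrt(701)
= 0.5 * 1.000000 * 26.476405
= 13.2382

13.2382


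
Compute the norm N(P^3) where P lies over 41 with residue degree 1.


N(P^a) = p^(a*f)
= 41^(3*1)
= 41^3
= 68921

68921


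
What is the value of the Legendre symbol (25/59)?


p = 59 is prime, so compute (25/59) with the reciprocity algorithm (Jacobi-symbol steps: pull out 2s via (2/n), flip via reciprocity, reduce):
  reciprocity: (25/59) -> +(59/25)
  reduce: (9/25)
  reciprocity: (9/25) -> +(25/9)
  reduce: (7/9)
  reciprocity: (7/9) -> +(9/7)
  reduce: (2/7)
  pull out 2: (2/7) = +1  (since 7 mod 8 = 7)
  (1/7) = 1
Product of signs = 1
(25/59) = 1

1


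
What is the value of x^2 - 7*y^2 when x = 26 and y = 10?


x^2 - d*y^2
= 26^2 - 7*10^2
= 676 - 700
= -24

-24


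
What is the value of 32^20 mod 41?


p = 41 is prime and the exponent is (p-1)/2 = 20, so by Euler's criterion 32^20 = (32/41) = +1 or -1 mod 41.
Compute by square-and-multiply:
  20 = 16 + 4 (binary 10100)
  Repeated squaring mod 41: 32^1 = 32, 32^2 = 40, 32^4 = 1, 32^8 = 1, 32^16 = 1
  32^20 = 32^16 * 32^4 = 1 * 1 mod 41
    1 * 1 = 1 = 1 mod 41
  32^20 = 1 mod 41
Result 1: 32 is a quadratic residue mod 41.
32^20 mod 41 = 1

1


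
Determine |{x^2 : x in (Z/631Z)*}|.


For prime p, the number of non-zero quadratic residues is (p-1)/2.
= (631-1)/2
= 315

315


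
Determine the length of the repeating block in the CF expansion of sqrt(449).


Run the CF algorithm for sqrt(449).
a_0 = floor(sqrt(449)) = 21; set m_0=0, q_0=1.
Recurrence: m' = q*a - m,  q' = (d - m'^2)/q,  a' = floor((a_0 + m')/q').
  step 1: m=21, q=8, a=5
  step 2: m=19, q=11, a=3
  step 3: m=14, q=23, a=1
  step 4: m=9, q=16, a=1
  step 5: m=7, q=25, a=1
  step 6: m=18, q=5, a=7
  step 7: m=17, q=32, a=1
  step 8: m=15, q=7, a=5
  step 9: m=20, q=7, a=5
  step 10: m=15, q=32, a=1
  step 11: m=17, q=5, a=7
  step 12: m=18, q=25, a=1
  step 13: m=7, q=16, a=1
  step 14: m=9, q=23, a=1
  step 15: m=14, q=11, a=3
  step 16: m=19, q=8, a=5
  step 17: m=21, q=1, a=42
a_17 = 2*a_0 = 42, so the period closes here.
sqrt(449) = [21; 5, 3, 1, 1, 1, 7, 1, 5, 5, 1, 7, 1, 1, 1, 3, 5, 42]
Period length = 17

17


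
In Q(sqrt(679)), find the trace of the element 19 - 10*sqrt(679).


Tr(a + b*sqrt(d)) = (a + b*sqrt(d)) + (a - b*sqrt(d)) = 2a
= 2 * (19)
= 38

38


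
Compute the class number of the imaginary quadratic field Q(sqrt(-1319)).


K = Q(sqrt(-1319)). d mod 4 = 1, so D = disc(K) = d = -1319
h(K) equals the number of primitive reduced positive-definite forms (a, b, c) = a*x^2 + b*x*y + c*y^2 with b^2 - 4ac = D,
where reduced means |b| <= a <= c, with b >= 0 whenever |b| = a or a = c, and primitive means gcd(a, b, c) = 1.
Reduced forces 3a^2 <= |D| = 1319, so 1 <= a <= 20; b must have the parity of D, and c = (b^2 - D)/(4a) must be an integer >= a.
Enumerate a = 1..20, b in [-a, a]:
  a=1: (1, 1, 330)  [1]
  a=2: (2, -1, 165), (2, 1, 165)  [2]
  a=3: (3, -1, 110), (3, 1, 110)  [2]
  a=4: (4, -3, 83), (4, 3, 83)  [2]
  a=5: (5, -1, 66), (5, 1, 66)  [2]
  a=6: (6, -5, 56), (6, -1, 55), (6, 1, 55), (6, 5, 56)  [4]
  a=7: (7, -5, 48), (7, 5, 48)  [2]
  a=8: (8, -5, 42), (8, 5, 42)  [2]
  a=9: (9, -7, 38), (9, 7, 38)  [2]
  a=10: (10, -9, 35), (10, -1, 33), (10, 1, 33), (10, 9, 35)  [4]
  a=11: (11, -1, 30), (11, 1, 30)  [2]
  a=12: (12, -11, 30), (12, -5, 28), (12, 5, 28), (12, 11, 30)  [4]
  a=13: none
  a=14: (14, -9, 25), (14, -5, 24), (14, 5, 24), (14, 9, 25)  [4]
  a=15: (15, -11, 24), (15, -1, 22), (15, 1, 22), (15, 11, 24)  [4]
  a=16: (16, -5, 21), (16, 5, 21)  [2]
  a=17: none
  a=18: (18, -11, 20), (18, -7, 19), (18, 7, 19), (18, 11, 20)  [4]
  a=19: none
  a=20: (20, -19, 21), (20, 19, 21)  [2]
Total reduced forms: 1 + 2 + 2 + 2 + 2 + 4 + 2 + 2 + 2 + 4 + 2 + 4 + 4 + 4 + 2 + 4 + 2 = 45
h = 45

45


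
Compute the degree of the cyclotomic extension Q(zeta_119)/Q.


The degree equals Euler's totient phi(119).
119 = 7 * 17
phi(119) = 96

96


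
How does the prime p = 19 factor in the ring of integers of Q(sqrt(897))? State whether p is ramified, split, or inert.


K = Q(sqrt(897)). Since d mod 4 = 1, disc(K) = 897.
Check p | disc: 897 mod 19 = 4.
p does not divide disc. Compute Legendre symbol (d/p):
4^((19-1)/2) mod 19 = 1
(d/p) = 1, so p splits: (p) = P*P' with e=1, f=1, g=2.
Therefore p is split.

split


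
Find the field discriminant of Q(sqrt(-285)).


For K = Q(sqrt(d)) with d squarefree: disc(K) = d if d = 1 mod 4, and disc(K) = 4d if d = 2 or 3 mod 4.
Here d = -285, and d mod 4 = 3.
d = 3 mod 4, not 1 (O_K = Z[sqrt(d)]), so disc(K) = 4d = 4 * (-285) = -1140

-1140


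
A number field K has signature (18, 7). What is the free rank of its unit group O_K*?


By Dirichlet's unit theorem:
rank = r1 + r2 - 1
= 18 + 7 - 1
= 24

24


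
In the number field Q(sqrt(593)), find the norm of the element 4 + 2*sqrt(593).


N(a + b*sqrt(d)) = a^2 - d*b^2
= (4)^2 - (593)*(2)^2
= 16 - 2372
= -2356

-2356


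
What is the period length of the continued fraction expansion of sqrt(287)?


Run the CF algorithm for sqrt(287).
a_0 = floor(sqrt(287)) = 16; set m_0=0, q_0=1.
Recurrence: m' = q*a - m,  q' = (d - m'^2)/q,  a' = floor((a_0 + m')/q').
  step 1: m=16, q=31, a=1
  step 2: m=15, q=2, a=15
  step 3: m=15, q=31, a=1
  step 4: m=16, q=1, a=32
a_4 = 2*a_0 = 32, so the period closes here.
sqrt(287) = [16; 1, 15, 1, 32]
Period length = 4

4


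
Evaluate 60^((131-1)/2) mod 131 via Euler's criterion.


p = 131 is prime and the exponent is (p-1)/2 = 65, so by Euler's criterion 60^65 = (60/131) = +1 or -1 mod 131.
Compute by square-and-multiply:
  65 = 64 + 1 (binary 1000001)
  Repeated squaring mod 131: 60^1 = 60, 60^2 = 63, 60^4 = 39, 60^8 = 80, 60^16 = 112, 60^32 = 99, 60^64 = 107
  60^65 = 60^64 * 60^1 = 107 * 60 mod 131
    107 * 60 = 6420 = 1 mod 131
  60^65 = 1 mod 131
Result 1: 60 is a quadratic residue mod 131.
60^65 mod 131 = 1

1


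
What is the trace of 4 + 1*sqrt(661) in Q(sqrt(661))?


Tr(a + b*sqrt(d)) = (a + b*sqrt(d)) + (a - b*sqrt(d)) = 2a
= 2 * (4)
= 8

8


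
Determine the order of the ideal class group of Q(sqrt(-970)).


K = Q(sqrt(-970)). d mod 4 = 2, so D = disc(K) = 4d = -3880
h(K) equals the number of primitive reduced positive-definite forms (a, b, c) = a*x^2 + b*x*y + c*y^2 with b^2 - 4ac = D,
where reduced means |b| <= a <= c, with b >= 0 whenever |b| = a or a = c, and primitive means gcd(a, b, c) = 1.
Reduced forces 3a^2 <= |D| = 3880, so 1 <= a <= 35; b must have the parity of D, and c = (b^2 - D)/(4a) must be an integer >= a.
Enumerate a = 1..35, b in [-a, a]:
  a=1: (1, 0, 970)  [1]
  a=2: (2, 0, 485)  [1]
  a=3..4: none
  a=5: (5, 0, 194)  [1]
  a=6..9: none
  a=10: (10, 0, 97)  [1]
  a=11: (11, -6, 89), (11, 6, 89)  [2]
  a=12..16: none
  a=17: (17, -8, 58), (17, 8, 58)  [2]
  a=18..21: none
  a=22: (22, -16, 47), (22, 16, 47)  [2]
  a=23..28: none
  a=29: (29, -8, 34), (29, 8, 34)  [2]
  a=30..35: none
Total reduced forms: 1 + 1 + 1 + 1 + 2 + 2 + 2 + 2 = 12
h = 12

12


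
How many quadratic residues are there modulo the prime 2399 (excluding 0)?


For prime p, the number of non-zero quadratic residues is (p-1)/2.
= (2399-1)/2
= 1199

1199


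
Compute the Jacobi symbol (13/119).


Compute (13/119) via quadratic reciprocity:
  reciprocity: (13/119) -> +(119/13)
  reduce: (2/13)
  pull out 2: (2/13) = -1  (since 13 mod 8 = 5)
  (1/13) = 1
Product of signs = -1

-1


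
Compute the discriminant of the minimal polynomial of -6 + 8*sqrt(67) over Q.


The element -6 + 8*sqrt(67) has minimal polynomial:
x^2 + 12*x - 4252
Discriminant = (12)^2 - 4*(-4252)
= 144 + 17008
= 17152

17152


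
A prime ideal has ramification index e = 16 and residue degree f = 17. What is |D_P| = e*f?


|D_P| = e * f
= 16 * 17
= 272

272


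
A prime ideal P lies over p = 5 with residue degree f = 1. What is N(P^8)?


N(P^a) = p^(a*f)
= 5^(8*1)
= 5^8
= 390625

390625


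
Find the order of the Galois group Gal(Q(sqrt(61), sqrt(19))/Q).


The 2 square roots of distinct primes are multiplicatively independent over Q,
so [K:Q] = 2^2 and Gal(K/Q) is isomorphic to (Z/2Z)^2.
|Gal| = 2^2 = 4

4


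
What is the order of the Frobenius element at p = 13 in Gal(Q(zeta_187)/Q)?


The Frobenius at p in Gal(Q(zeta_n)/Q) = (Z/nZ)* is the class of p, so its order is ord_187(13), the smallest k >= 1 with 13^k = 1 mod 187.
n = 187 = 11 * 17, phi(187) = 160; the order divides phi(n).
Divisors of 160: 1, 2, 4, 5, 8, 10, 16, 20, 32, 40, 80, 160
Repeated squaring mod 187: 13^1 = 13, 13^2 = 169, 13^4 = 137, 13^8 = 69, 13^16 = 86, 13^32 = 103, 13^64 = 137, 13^128 = 69
Test divisors in increasing order:
  k=1: 13^1 = 13 mod 187
  k=2: 13^2 = 169 mod 187
  k=4: 13^4 = 137 mod 187
  k=5: 13^5 = 137 * 13 = 98 mod 187
  k=8: 13^8 = 69 mod 187
  k=10: 13^10 = 69 * 169 = 67 mod 187
  k=16: 13^16 = 86 mod 187
  k=20: 13^20 = 86 * 137 = 1 mod 187  <- first divisor giving 1
Order = 20

20


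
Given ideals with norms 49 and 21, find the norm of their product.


N(IJ) = N(I) * N(J)
= 49 * 21
= 1029

1029


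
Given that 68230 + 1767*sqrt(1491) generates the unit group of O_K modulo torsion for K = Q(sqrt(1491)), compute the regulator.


epsilon = 68230 + 1767*sqrt(1491)
= 136460.0000
R = ln(136460.0000)
= 11.8238

11.8238


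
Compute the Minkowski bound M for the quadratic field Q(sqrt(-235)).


d = -235, d mod 4 = 1, so disc(K) = d = -235; |disc(K)| = 235
Imaginary quadratic field, so n = 2, s = r2 = 1, r1 = 0
M = (n!/n^n) * (4/pi)^s * sqrt(|disc(K)|) = (2!/2^2) * (4/pi)^1 * sqrt(235)
= 0.5 * 1.273240 * 15.329710
= 9.7592

9.7592


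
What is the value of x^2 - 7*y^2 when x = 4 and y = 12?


x^2 - d*y^2
= 4^2 - 7*12^2
= 16 - 1008
= -992

-992


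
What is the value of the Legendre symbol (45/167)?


p = 167 is prime, so compute (45/167) with the reciprocity algorithm (Jacobi-symbol steps: pull out 2s via (2/n), flip via reciprocity, reduce):
  reciprocity: (45/167) -> +(167/45)
  reduce: (32/45)
  pull out 2: (2/45) = -1  (since 45 mod 8 = 5)
  pull out 2: (2/45) = -1  (since 45 mod 8 = 5)
  pull out 2: (2/45) = -1  (since 45 mod 8 = 5)
  pull out 2: (2/45) = -1  (since 45 mod 8 = 5)
  pull out 2: (2/45) = -1  (since 45 mod 8 = 5)
  (1/45) = 1
Product of signs = -1
(45/167) = -1

-1


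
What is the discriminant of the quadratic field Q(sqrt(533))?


For K = Q(sqrt(d)) with d squarefree: disc(K) = d if d = 1 mod 4, and disc(K) = 4d if d = 2 or 3 mod 4.
Here d = 533, and d mod 4 = 1.
d = 1 mod 4 (O_K = Z[(1+sqrt(d))/2]), so disc(K) = d = 533

533


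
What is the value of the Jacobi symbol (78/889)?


Compute (78/889) via quadratic reciprocity:
  pull out 2: (2/889) = +1  (since 889 mod 8 = 1)
  reciprocity: (39/889) -> +(889/39)
  reduce: (31/39)
  reciprocity: (31/39) -> -(39/31)
  reduce: (8/31)
  pull out 2: (2/31) = +1  (since 31 mod 8 = 7)
  pull out 2: (2/31) = +1  (since 31 mod 8 = 7)
  pull out 2: (2/31) = +1  (since 31 mod 8 = 7)
  (1/31) = 1
Product of signs = -1

-1


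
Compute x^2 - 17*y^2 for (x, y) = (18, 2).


x^2 - d*y^2
= 18^2 - 17*2^2
= 324 - 68
= 256

256


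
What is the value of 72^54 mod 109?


p = 109 is prime and the exponent is (p-1)/2 = 54, so by Euler's criterion 72^54 = (72/109) = +1 or -1 mod 109.
Compute by square-and-multiply:
  54 = 32 + 16 + 4 + 2 (binary 110110)
  Repeated squaring mod 109: 72^1 = 72, 72^2 = 61, 72^4 = 15, 72^8 = 7, 72^16 = 49, 72^32 = 3
  72^54 = 72^32 * 72^16 * 72^4 * 72^2 = 3 * 49 * 15 * 61 mod 109
    3 * 49 = 147 = 38 mod 109
    38 * 15 = 570 = 25 mod 109
    25 * 61 = 1525 = 108 mod 109
  72^54 = 108 mod 109
Result 108 = p - 1 = -1 mod 109: 72 is a quadratic non-residue mod 109. As a residue in [0, p-1] the value is 108.
72^54 mod 109 = 108

108


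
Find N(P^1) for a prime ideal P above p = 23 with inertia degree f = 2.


N(P^a) = p^(a*f)
= 23^(1*2)
= 23^2
= 529

529


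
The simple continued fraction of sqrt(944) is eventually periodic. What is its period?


Run the CF algorithm for sqrt(944).
a_0 = floor(sqrt(944)) = 30; set m_0=0, q_0=1.
Recurrence: m' = q*a - m,  q' = (d - m'^2)/q,  a' = floor((a_0 + m')/q').
  step 1: m=30, q=44, a=1
  step 2: m=14, q=17, a=2
  step 3: m=20, q=32, a=1
  step 4: m=12, q=25, a=1
  step 5: m=13, q=31, a=1
  step 6: m=18, q=20, a=2
  step 7: m=22, q=23, a=2
  step 8: m=24, q=16, a=3
  step 9: m=24, q=23, a=2
  step 10: m=22, q=20, a=2
  step 11: m=18, q=31, a=1
  step 12: m=13, q=25, a=1
  step 13: m=12, q=32, a=1
  step 14: m=20, q=17, a=2
  step 15: m=14, q=44, a=1
  step 16: m=30, q=1, a=60
a_16 = 2*a_0 = 60, so the period closes here.
sqrt(944) = [30; 1, 2, 1, 1, 1, 2, 2, 3, 2, 2, 1, 1, 1, 2, 1, 60]
Period length = 16

16


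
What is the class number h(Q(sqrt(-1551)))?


K = Q(sqrt(-1551)). d mod 4 = 1, so D = disc(K) = d = -1551
h(K) equals the number of primitive reduced positive-definite forms (a, b, c) = a*x^2 + b*x*y + c*y^2 with b^2 - 4ac = D,
where reduced means |b| <= a <= c, with b >= 0 whenever |b| = a or a = c, and primitive means gcd(a, b, c) = 1.
Reduced forces 3a^2 <= |D| = 1551, so 1 <= a <= 22; b must have the parity of D, and c = (b^2 - D)/(4a) must be an integer >= a.
Enumerate a = 1..22, b in [-a, a]:
  a=1: (1, 1, 388)  [1]
  a=2: (2, -1, 194), (2, 1, 194)  [2]
  a=3: (3, 3, 130)  [1]
  a=4: (4, -1, 97), (4, 1, 97)  [2]
  a=5: (5, -3, 78), (5, 3, 78)  [2]
  a=6: (6, -3, 65), (6, 3, 65)  [2]
  a=7: none
  a=8: (8, -7, 50), (8, 7, 50)  [2]
  a=9: none
  a=10: (10, -7, 40), (10, -3, 39), (10, 3, 39), (10, 7, 40)  [4]
  a=11: (11, 11, 38)  [1]
  a=12: (12, -9, 34), (12, 9, 34)  [2]
  a=13: (13, -3, 30), (13, 3, 30)  [2]
  a=14: none
  a=15: (15, -3, 26), (15, 3, 26)  [2]
  a=16: (16, -7, 25), (16, 7, 25)  [2]
  a=17: (17, -9, 24), (17, 9, 24)  [2]
  a=18: none
  a=19: (19, -11, 22), (19, 11, 22)  [2]
  a=20: (20, -17, 23), (20, 7, 20), (20, 17, 23)  [3]
  a=21..22: none
Total reduced forms: 1 + 2 + 1 + 2 + 2 + 2 + 2 + 4 + 1 + 2 + 2 + 2 + 2 + 2 + 2 + 3 = 32
h = 32

32


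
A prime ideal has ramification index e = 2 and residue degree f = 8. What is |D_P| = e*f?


|D_P| = e * f
= 2 * 8
= 16

16


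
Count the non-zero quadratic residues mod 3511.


For prime p, the number of non-zero quadratic residues is (p-1)/2.
= (3511-1)/2
= 1755

1755


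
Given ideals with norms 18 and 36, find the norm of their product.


N(IJ) = N(I) * N(J)
= 18 * 36
= 648

648


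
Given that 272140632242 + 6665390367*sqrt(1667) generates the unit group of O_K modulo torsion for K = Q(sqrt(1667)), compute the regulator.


epsilon = 272140632242 + 6665390367*sqrt(1667)
= 5.4428e+11
R = ln(5.4428e+11)
= 27.0227

27.0227


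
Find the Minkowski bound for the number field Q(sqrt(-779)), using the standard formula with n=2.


d = -779, d mod 4 = 1, so disc(K) = d = -779; |disc(K)| = 779
Imaginary quadratic field, so n = 2, s = r2 = 1, r1 = 0
M = (n!/n^n) * (4/pi)^s * sqrt(|disc(K)|) = (2!/2^2) * (4/pi)^1 * sqrt(779)
= 0.5 * 1.273240 * 27.910571
= 17.7684

17.7684


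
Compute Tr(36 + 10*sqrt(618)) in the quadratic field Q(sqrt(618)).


Tr(a + b*sqrt(d)) = (a + b*sqrt(d)) + (a - b*sqrt(d)) = 2a
= 2 * (36)
= 72

72


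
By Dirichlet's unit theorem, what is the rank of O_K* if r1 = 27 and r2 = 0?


By Dirichlet's unit theorem:
rank = r1 + r2 - 1
= 27 + 0 - 1
= 26

26


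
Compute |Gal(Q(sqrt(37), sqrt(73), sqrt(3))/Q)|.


The 3 square roots of distinct primes are multiplicatively independent over Q,
so [K:Q] = 2^3 and Gal(K/Q) is isomorphic to (Z/2Z)^3.
|Gal| = 2^3 = 8

8


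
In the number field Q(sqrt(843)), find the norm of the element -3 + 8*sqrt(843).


N(a + b*sqrt(d)) = a^2 - d*b^2
= (-3)^2 - (843)*(8)^2
= 9 - 53952
= -53943

-53943


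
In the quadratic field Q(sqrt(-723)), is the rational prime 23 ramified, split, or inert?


K = Q(sqrt(-723)). Since d mod 4 = 1, disc(K) = -723.
Check p | disc: -723 mod 23 = 13.
p does not divide disc. Compute Legendre symbol (d/p):
13^((23-1)/2) mod 23 = 1
(d/p) = 1, so p splits: (p) = P*P' with e=1, f=1, g=2.
Therefore p is split.

split


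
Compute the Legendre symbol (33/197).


p = 197 is prime, so compute (33/197) with the reciprocity algorithm (Jacobi-symbol steps: pull out 2s via (2/n), flip via reciprocity, reduce):
  reciprocity: (33/197) -> +(197/33)
  reduce: (32/33)
  pull out 2: (2/33) = +1  (since 33 mod 8 = 1)
  pull out 2: (2/33) = +1  (since 33 mod 8 = 1)
  pull out 2: (2/33) = +1  (since 33 mod 8 = 1)
  pull out 2: (2/33) = +1  (since 33 mod 8 = 1)
  pull out 2: (2/33) = +1  (since 33 mod 8 = 1)
  (1/33) = 1
Product of signs = 1
(33/197) = 1

1


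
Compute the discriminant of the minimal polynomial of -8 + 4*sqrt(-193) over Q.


The element -8 + 4*sqrt(-193) has minimal polynomial:
x^2 + 16*x + 3152
Discriminant = (16)^2 - 4*(3152)
= 256 - 12608
= -12352

-12352


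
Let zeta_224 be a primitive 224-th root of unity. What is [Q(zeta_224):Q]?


The degree equals Euler's totient phi(224).
224 = 2^5 * 7
phi(224) = 96

96


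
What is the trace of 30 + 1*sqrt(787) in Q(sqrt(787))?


Tr(a + b*sqrt(d)) = (a + b*sqrt(d)) + (a - b*sqrt(d)) = 2a
= 2 * (30)
= 60

60


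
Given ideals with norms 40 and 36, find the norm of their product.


N(IJ) = N(I) * N(J)
= 40 * 36
= 1440

1440


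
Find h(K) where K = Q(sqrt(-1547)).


K = Q(sqrt(-1547)). d mod 4 = 1, so D = disc(K) = d = -1547
h(K) equals the number of primitive reduced positive-definite forms (a, b, c) = a*x^2 + b*x*y + c*y^2 with b^2 - 4ac = D,
where reduced means |b| <= a <= c, with b >= 0 whenever |b| = a or a = c, and primitive means gcd(a, b, c) = 1.
Reduced forces 3a^2 <= |D| = 1547, so 1 <= a <= 22; b must have the parity of D, and c = (b^2 - D)/(4a) must be an integer >= a.
Enumerate a = 1..22, b in [-a, a]:
  a=1: (1, 1, 387)  [1]
  a=2: none
  a=3: (3, -1, 129), (3, 1, 129)  [2]
  a=4..6: none
  a=7: (7, 7, 57)  [1]
  a=8: none
  a=9: (9, -1, 43), (9, 1, 43)  [2]
  a=10: none
  a=11: (11, -9, 37), (11, 9, 37)  [2]
  a=12: none
  a=13: (13, 13, 33)  [1]
  a=14..16: none
  a=17: (17, 17, 27)  [1]
  a=18: none
  a=19: (19, -7, 21), (19, 7, 21)  [2]
  a=20..22: none
Total reduced forms: 1 + 2 + 1 + 2 + 2 + 1 + 1 + 2 = 12
h = 12

12


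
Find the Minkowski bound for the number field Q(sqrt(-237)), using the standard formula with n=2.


d = -237, d mod 4 = 3, so disc(K) = 4d = -948; |disc(K)| = 948
Imaginary quadratic field, so n = 2, s = r2 = 1, r1 = 0
M = (n!/n^n) * (4/pi)^s * sqrt(|disc(K)|) = (2!/2^2) * (4/pi)^1 * sqrt(948)
= 0.5 * 1.273240 * 30.789609
= 19.6013

19.6013


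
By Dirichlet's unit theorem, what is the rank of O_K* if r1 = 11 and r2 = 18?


By Dirichlet's unit theorem:
rank = r1 + r2 - 1
= 11 + 18 - 1
= 28

28


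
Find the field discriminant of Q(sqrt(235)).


For K = Q(sqrt(d)) with d squarefree: disc(K) = d if d = 1 mod 4, and disc(K) = 4d if d = 2 or 3 mod 4.
Here d = 235, and d mod 4 = 3.
d = 3 mod 4, not 1 (O_K = Z[sqrt(d)]), so disc(K) = 4d = 4 * (235) = 940

940


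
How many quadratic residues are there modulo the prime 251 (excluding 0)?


For prime p, the number of non-zero quadratic residues is (p-1)/2.
= (251-1)/2
= 125

125


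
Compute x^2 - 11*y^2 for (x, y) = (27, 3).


x^2 - d*y^2
= 27^2 - 11*3^2
= 729 - 99
= 630

630


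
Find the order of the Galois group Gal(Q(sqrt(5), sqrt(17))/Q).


The 2 square roots of distinct primes are multiplicatively independent over Q,
so [K:Q] = 2^2 and Gal(K/Q) is isomorphic to (Z/2Z)^2.
|Gal| = 2^2 = 4

4


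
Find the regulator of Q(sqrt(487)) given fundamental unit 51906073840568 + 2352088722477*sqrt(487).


epsilon = 51906073840568 + 2352088722477*sqrt(487)
= 1.0381e+14
R = ln(1.0381e+14)
= 32.2736

32.2736


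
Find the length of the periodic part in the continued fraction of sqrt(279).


Run the CF algorithm for sqrt(279).
a_0 = floor(sqrt(279)) = 16; set m_0=0, q_0=1.
Recurrence: m' = q*a - m,  q' = (d - m'^2)/q,  a' = floor((a_0 + m')/q').
  step 1: m=16, q=23, a=1
  step 2: m=7, q=10, a=2
  step 3: m=13, q=11, a=2
  step 4: m=9, q=18, a=1
  step 5: m=9, q=11, a=2
  step 6: m=13, q=10, a=2
  step 7: m=7, q=23, a=1
  step 8: m=16, q=1, a=32
a_8 = 2*a_0 = 32, so the period closes here.
sqrt(279) = [16; 1, 2, 2, 1, 2, 2, 1, 32]
Period length = 8

8


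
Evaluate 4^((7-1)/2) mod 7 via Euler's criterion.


p = 7 is prime and the exponent is (p-1)/2 = 3, so by Euler's criterion 4^3 = (4/7) = +1 or -1 mod 7.
Compute by square-and-multiply:
  3 = 2 + 1 (binary 11)
  Repeated squaring mod 7: 4^1 = 4, 4^2 = 2
  4^3 = 4^2 * 4^1 = 2 * 4 mod 7
    2 * 4 = 8 = 1 mod 7
  4^3 = 1 mod 7
Result 1: 4 is a quadratic residue mod 7.
4^3 mod 7 = 1

1


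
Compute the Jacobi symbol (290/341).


Compute (290/341) via quadratic reciprocity:
  pull out 2: (2/341) = -1  (since 341 mod 8 = 5)
  reciprocity: (145/341) -> +(341/145)
  reduce: (51/145)
  reciprocity: (51/145) -> +(145/51)
  reduce: (43/51)
  reciprocity: (43/51) -> -(51/43)
  reduce: (8/43)
  pull out 2: (2/43) = -1  (since 43 mod 8 = 3)
  pull out 2: (2/43) = -1  (since 43 mod 8 = 3)
  pull out 2: (2/43) = -1  (since 43 mod 8 = 3)
  (1/43) = 1
Product of signs = -1

-1


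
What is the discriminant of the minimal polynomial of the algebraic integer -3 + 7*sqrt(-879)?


The element -3 + 7*sqrt(-879) has minimal polynomial:
x^2 + 6*x + 43080
Discriminant = (6)^2 - 4*(43080)
= 36 - 172320
= -172284

-172284


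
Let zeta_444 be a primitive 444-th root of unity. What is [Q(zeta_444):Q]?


The degree equals Euler's totient phi(444).
444 = 2^2 * 3 * 37
phi(444) = 144

144


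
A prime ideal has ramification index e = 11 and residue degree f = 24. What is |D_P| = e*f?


|D_P| = e * f
= 11 * 24
= 264

264


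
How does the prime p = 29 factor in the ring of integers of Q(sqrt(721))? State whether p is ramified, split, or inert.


K = Q(sqrt(721)). Since d mod 4 = 1, disc(K) = 721.
Check p | disc: 721 mod 29 = 25.
p does not divide disc. Compute Legendre symbol (d/p):
25^((29-1)/2) mod 29 = 1
(d/p) = 1, so p splits: (p) = P*P' with e=1, f=1, g=2.
Therefore p is split.

split


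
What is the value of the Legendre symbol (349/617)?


p = 617 is prime, so compute (349/617) with the reciprocity algorithm (Jacobi-symbol steps: pull out 2s via (2/n), flip via reciprocity, reduce):
  reciprocity: (349/617) -> +(617/349)
  reduce: (268/349)
  pull out 2: (2/349) = -1  (since 349 mod 8 = 5)
  pull out 2: (2/349) = -1  (since 349 mod 8 = 5)
  reciprocity: (67/349) -> +(349/67)
  reduce: (14/67)
  pull out 2: (2/67) = -1  (since 67 mod 8 = 3)
  reciprocity: (7/67) -> -(67/7)
  reduce: (4/7)
  pull out 2: (2/7) = +1  (since 7 mod 8 = 7)
  pull out 2: (2/7) = +1  (since 7 mod 8 = 7)
  (1/7) = 1
Product of signs = 1
(349/617) = 1

1


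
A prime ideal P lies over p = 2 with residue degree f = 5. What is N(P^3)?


N(P^a) = p^(a*f)
= 2^(3*5)
= 2^15
= 32768

32768


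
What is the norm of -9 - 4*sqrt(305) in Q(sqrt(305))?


N(a + b*sqrt(d)) = a^2 - d*b^2
= (-9)^2 - (305)*(-4)^2
= 81 - 4880
= -4799

-4799


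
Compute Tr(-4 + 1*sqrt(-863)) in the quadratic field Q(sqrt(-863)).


Tr(a + b*sqrt(d)) = (a + b*sqrt(d)) + (a - b*sqrt(d)) = 2a
= 2 * (-4)
= -8

-8


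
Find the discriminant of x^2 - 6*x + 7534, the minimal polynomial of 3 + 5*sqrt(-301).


The element 3 + 5*sqrt(-301) has minimal polynomial:
x^2 - 6*x + 7534
Discriminant = (-6)^2 - 4*(7534)
= 36 - 30136
= -30100

-30100


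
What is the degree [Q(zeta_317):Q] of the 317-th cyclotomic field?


The degree equals Euler's totient phi(317).
317 = 317
phi(317) = 316

316


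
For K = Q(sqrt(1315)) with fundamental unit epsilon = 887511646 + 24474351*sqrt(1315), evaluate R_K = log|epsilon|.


epsilon = 887511646 + 24474351*sqrt(1315)
= 1.7750e+09
R = ln(1.7750e+09)
= 21.2971

21.2971


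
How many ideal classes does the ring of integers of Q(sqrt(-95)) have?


K = Q(sqrt(-95)). d mod 4 = 1, so D = disc(K) = d = -95
h(K) equals the number of primitive reduced positive-definite forms (a, b, c) = a*x^2 + b*x*y + c*y^2 with b^2 - 4ac = D,
where reduced means |b| <= a <= c, with b >= 0 whenever |b| = a or a = c, and primitive means gcd(a, b, c) = 1.
Reduced forces 3a^2 <= |D| = 95, so 1 <= a <= 5; b must have the parity of D, and c = (b^2 - D)/(4a) must be an integer >= a.
Enumerate a = 1..5, b in [-a, a]:
  a=1: (1, 1, 24)  [1]
  a=2: (2, -1, 12), (2, 1, 12)  [2]
  a=3: (3, -1, 8), (3, 1, 8)  [2]
  a=4: (4, -1, 6), (4, 1, 6)  [2]
  a=5: (5, 5, 6)  [1]
Total reduced forms: 1 + 2 + 2 + 2 + 1 = 8
h = 8

8


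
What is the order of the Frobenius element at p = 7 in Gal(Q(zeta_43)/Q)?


The Frobenius at p in Gal(Q(zeta_n)/Q) = (Z/nZ)* is the class of p, so its order is ord_43(7), the smallest k >= 1 with 7^k = 1 mod 43.
n = 43 = 43, phi(43) = 42; the order divides phi(n).
Divisors of 42: 1, 2, 3, 6, 7, 14, 21, 42
Repeated squaring mod 43: 7^1 = 7, 7^2 = 6, 7^4 = 36, 7^8 = 6, 7^16 = 36, 7^32 = 6
Test divisors in increasing order:
  k=1: 7^1 = 7 mod 43
  k=2: 7^2 = 6 mod 43
  k=3: 7^3 = 6 * 7 = 42 mod 43
  k=6: 7^6 = 36 * 6 = 1 mod 43  <- first divisor giving 1
Order = 6

6


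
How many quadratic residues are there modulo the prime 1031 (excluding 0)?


For prime p, the number of non-zero quadratic residues is (p-1)/2.
= (1031-1)/2
= 515

515


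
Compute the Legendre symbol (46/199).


p = 199 is prime, so compute (46/199) with the reciprocity algorithm (Jacobi-symbol steps: pull out 2s via (2/n), flip via reciprocity, reduce):
  pull out 2: (2/199) = +1  (since 199 mod 8 = 7)
  reciprocity: (23/199) -> -(199/23)
  reduce: (15/23)
  reciprocity: (15/23) -> -(23/15)
  reduce: (8/15)
  pull out 2: (2/15) = +1  (since 15 mod 8 = 7)
  pull out 2: (2/15) = +1  (since 15 mod 8 = 7)
  pull out 2: (2/15) = +1  (since 15 mod 8 = 7)
  (1/15) = 1
Product of signs = 1
(46/199) = 1

1


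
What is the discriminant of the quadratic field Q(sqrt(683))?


For K = Q(sqrt(d)) with d squarefree: disc(K) = d if d = 1 mod 4, and disc(K) = 4d if d = 2 or 3 mod 4.
Here d = 683, and d mod 4 = 3.
d = 3 mod 4, not 1 (O_K = Z[sqrt(d)]), so disc(K) = 4d = 4 * (683) = 2732

2732


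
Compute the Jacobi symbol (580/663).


Compute (580/663) via quadratic reciprocity:
  pull out 2: (2/663) = +1  (since 663 mod 8 = 7)
  pull out 2: (2/663) = +1  (since 663 mod 8 = 7)
  reciprocity: (145/663) -> +(663/145)
  reduce: (83/145)
  reciprocity: (83/145) -> +(145/83)
  reduce: (62/83)
  pull out 2: (2/83) = -1  (since 83 mod 8 = 3)
  reciprocity: (31/83) -> -(83/31)
  reduce: (21/31)
  reciprocity: (21/31) -> +(31/21)
  reduce: (10/21)
  pull out 2: (2/21) = -1  (since 21 mod 8 = 5)
  reciprocity: (5/21) -> +(21/5)
  reduce: (1/5)
  (1/5) = 1
Product of signs = -1

-1


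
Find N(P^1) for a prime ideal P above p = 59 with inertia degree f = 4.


N(P^a) = p^(a*f)
= 59^(1*4)
= 59^4
= 12117361

12117361


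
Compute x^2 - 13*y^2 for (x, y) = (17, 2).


x^2 - d*y^2
= 17^2 - 13*2^2
= 289 - 52
= 237

237


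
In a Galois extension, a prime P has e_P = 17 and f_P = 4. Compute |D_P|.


|D_P| = e * f
= 17 * 4
= 68

68


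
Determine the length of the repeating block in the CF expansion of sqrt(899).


Run the CF algorithm for sqrt(899).
a_0 = floor(sqrt(899)) = 29; set m_0=0, q_0=1.
Recurrence: m' = q*a - m,  q' = (d - m'^2)/q,  a' = floor((a_0 + m')/q').
  step 1: m=29, q=58, a=1
  step 2: m=29, q=1, a=58
a_2 = 2*a_0 = 58, so the period closes here.
sqrt(899) = [29; 1, 58]
Period length = 2

2


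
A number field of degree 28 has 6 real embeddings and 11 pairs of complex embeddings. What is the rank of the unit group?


By Dirichlet's unit theorem:
rank = r1 + r2 - 1
= 6 + 11 - 1
= 16

16


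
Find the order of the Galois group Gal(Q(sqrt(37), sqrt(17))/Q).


The 2 square roots of distinct primes are multiplicatively independent over Q,
so [K:Q] = 2^2 and Gal(K/Q) is isomorphic to (Z/2Z)^2.
|Gal| = 2^2 = 4

4


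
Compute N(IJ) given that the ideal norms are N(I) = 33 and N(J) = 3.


N(IJ) = N(I) * N(J)
= 33 * 3
= 99

99


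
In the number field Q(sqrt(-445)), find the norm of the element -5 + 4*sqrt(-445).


N(a + b*sqrt(d)) = a^2 - d*b^2
= (-5)^2 - (-445)*(4)^2
= 25 + 7120
= 7145

7145


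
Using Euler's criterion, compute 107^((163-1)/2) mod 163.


p = 163 is prime and the exponent is (p-1)/2 = 81, so by Euler's criterion 107^81 = (107/163) = +1 or -1 mod 163.
Compute by square-and-multiply:
  81 = 64 + 16 + 1 (binary 1010001)
  Repeated squaring mod 163: 107^1 = 107, 107^2 = 39, 107^4 = 54, 107^8 = 145, 107^16 = 161, 107^32 = 4, 107^64 = 16
  107^81 = 107^64 * 107^16 * 107^1 = 16 * 161 * 107 mod 163
    16 * 161 = 2576 = 131 mod 163
    131 * 107 = 14017 = 162 mod 163
  107^81 = 162 mod 163
Result 162 = p - 1 = -1 mod 163: 107 is a quadratic non-residue mod 163. As a residue in [0, p-1] the value is 162.
107^81 mod 163 = 162

162


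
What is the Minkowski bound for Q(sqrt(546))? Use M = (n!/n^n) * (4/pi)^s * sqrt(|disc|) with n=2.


d = 546, d mod 4 = 2, so disc(K) = 4d = 2184; |disc(K)| = 2184
Real quadratic field, so n = 2, s = r2 = 0, r1 = 2
M = (n!/n^n) * (4/pi)^s * sqrt(|disc(K)|) = (2!/2^2) * (4/pi)^0 * sqrt(2184)
= 0.5 * 1.000000 * 46.733286
= 23.3666

23.3666


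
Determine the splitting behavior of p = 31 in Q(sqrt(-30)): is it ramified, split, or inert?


K = Q(sqrt(-30)). Since d mod 4 = 2, disc(K) = -120.
Check p | disc: -120 mod 31 = 4.
p does not divide disc. Compute Legendre symbol (d/p):
1^((31-1)/2) mod 31 = 1
(d/p) = 1, so p splits: (p) = P*P' with e=1, f=1, g=2.
Therefore p is split.

split


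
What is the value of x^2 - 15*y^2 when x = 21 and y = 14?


x^2 - d*y^2
= 21^2 - 15*14^2
= 441 - 2940
= -2499

-2499


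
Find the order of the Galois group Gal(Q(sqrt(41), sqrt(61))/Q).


The 2 square roots of distinct primes are multiplicatively independent over Q,
so [K:Q] = 2^2 and Gal(K/Q) is isomorphic to (Z/2Z)^2.
|Gal| = 2^2 = 4

4


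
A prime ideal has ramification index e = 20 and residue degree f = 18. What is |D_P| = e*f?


|D_P| = e * f
= 20 * 18
= 360

360


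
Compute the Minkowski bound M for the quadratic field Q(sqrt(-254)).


d = -254, d mod 4 = 2, so disc(K) = 4d = -1016; |disc(K)| = 1016
Imaginary quadratic field, so n = 2, s = r2 = 1, r1 = 0
M = (n!/n^n) * (4/pi)^s * sqrt(|disc(K)|) = (2!/2^2) * (4/pi)^1 * sqrt(1016)
= 0.5 * 1.273240 * 31.874755
= 20.2921

20.2921


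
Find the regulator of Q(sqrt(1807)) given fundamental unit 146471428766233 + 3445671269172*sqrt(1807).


epsilon = 146471428766233 + 3445671269172*sqrt(1807)
= 2.9294e+14
R = ln(2.9294e+14)
= 33.3110

33.3110


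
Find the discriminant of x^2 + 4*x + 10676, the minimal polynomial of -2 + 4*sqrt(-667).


The element -2 + 4*sqrt(-667) has minimal polynomial:
x^2 + 4*x + 10676
Discriminant = (4)^2 - 4*(10676)
= 16 - 42704
= -42688

-42688


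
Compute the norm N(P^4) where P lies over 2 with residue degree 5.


N(P^a) = p^(a*f)
= 2^(4*5)
= 2^20
= 1048576

1048576


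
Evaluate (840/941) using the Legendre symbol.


p = 941 is prime, so compute (840/941) with the reciprocity algorithm (Jacobi-symbol steps: pull out 2s via (2/n), flip via reciprocity, reduce):
  pull out 2: (2/941) = -1  (since 941 mod 8 = 5)
  pull out 2: (2/941) = -1  (since 941 mod 8 = 5)
  pull out 2: (2/941) = -1  (since 941 mod 8 = 5)
  reciprocity: (105/941) -> +(941/105)
  reduce: (101/105)
  reciprocity: (101/105) -> +(105/101)
  reduce: (4/101)
  pull out 2: (2/101) = -1  (since 101 mod 8 = 5)
  pull out 2: (2/101) = -1  (since 101 mod 8 = 5)
  (1/101) = 1
Product of signs = -1
(840/941) = -1

-1


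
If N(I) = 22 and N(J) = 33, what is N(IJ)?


N(IJ) = N(I) * N(J)
= 22 * 33
= 726

726


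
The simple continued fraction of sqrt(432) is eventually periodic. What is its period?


Run the CF algorithm for sqrt(432).
a_0 = floor(sqrt(432)) = 20; set m_0=0, q_0=1.
Recurrence: m' = q*a - m,  q' = (d - m'^2)/q,  a' = floor((a_0 + m')/q').
  step 1: m=20, q=32, a=1
  step 2: m=12, q=9, a=3
  step 3: m=15, q=23, a=1
  step 4: m=8, q=16, a=1
  step 5: m=8, q=23, a=1
  step 6: m=15, q=9, a=3
  step 7: m=12, q=32, a=1
  step 8: m=20, q=1, a=40
a_8 = 2*a_0 = 40, so the period closes here.
sqrt(432) = [20; 1, 3, 1, 1, 1, 3, 1, 40]
Period length = 8

8


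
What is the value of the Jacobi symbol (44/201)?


Compute (44/201) via quadratic reciprocity:
  pull out 2: (2/201) = +1  (since 201 mod 8 = 1)
  pull out 2: (2/201) = +1  (since 201 mod 8 = 1)
  reciprocity: (11/201) -> +(201/11)
  reduce: (3/11)
  reciprocity: (3/11) -> -(11/3)
  reduce: (2/3)
  pull out 2: (2/3) = -1  (since 3 mod 8 = 3)
  (1/3) = 1
Product of signs = 1

1


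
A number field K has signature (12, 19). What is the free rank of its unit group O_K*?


By Dirichlet's unit theorem:
rank = r1 + r2 - 1
= 12 + 19 - 1
= 30

30


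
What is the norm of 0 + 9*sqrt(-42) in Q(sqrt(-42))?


N(a + b*sqrt(d)) = a^2 - d*b^2
= (0)^2 - (-42)*(9)^2
= 0 + 3402
= 3402

3402


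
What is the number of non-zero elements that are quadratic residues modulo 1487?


For prime p, the number of non-zero quadratic residues is (p-1)/2.
= (1487-1)/2
= 743

743


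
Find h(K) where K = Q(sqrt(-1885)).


K = Q(sqrt(-1885)). d mod 4 = 3, so D = disc(K) = 4d = -7540
h(K) equals the number of primitive reduced positive-definite forms (a, b, c) = a*x^2 + b*x*y + c*y^2 with b^2 - 4ac = D,
where reduced means |b| <= a <= c, with b >= 0 whenever |b| = a or a = c, and primitive means gcd(a, b, c) = 1.
Reduced forces 3a^2 <= |D| = 7540, so 1 <= a <= 50; b must have the parity of D, and c = (b^2 - D)/(4a) must be an integer >= a.
Enumerate a = 1..50, b in [-a, a]:
  a=1: (1, 0, 1885)  [1]
  a=2: (2, 2, 943)  [1]
  a=3..4: none
  a=5: (5, 0, 377)  [1]
  a=6..9: none
  a=10: (10, 10, 191)  [1]
  a=11..12: none
  a=13: (13, 0, 145)  [1]
  a=14..16: none
  a=17: (17, -12, 113), (17, 12, 113)  [2]
  a=18..22: none
  a=23: (23, -2, 82), (23, 2, 82)  [2]
  a=24..25: none
  a=26: (26, 26, 79)  [1]
  a=27..28: none
  a=29: (29, 0, 65)  [1]
  a=30..33: none
  a=34: (34, -22, 59), (34, 22, 59)  [2]
  a=35..40: none
  a=41: (41, -2, 46), (41, 2, 46)  [2]
  a=42..46: none
  a=47: (47, 36, 47)  [1]
  a=48..50: none
Total reduced forms: 1 + 1 + 1 + 1 + 1 + 2 + 2 + 1 + 1 + 2 + 2 + 1 = 16
h = 16

16


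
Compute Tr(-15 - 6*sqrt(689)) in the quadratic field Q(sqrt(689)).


Tr(a + b*sqrt(d)) = (a + b*sqrt(d)) + (a - b*sqrt(d)) = 2a
= 2 * (-15)
= -30

-30


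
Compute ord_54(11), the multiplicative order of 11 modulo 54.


We want ord_54(11), the smallest k >= 1 with 11^k = 1 mod 54.
n = 54 = 2 * 3^3, phi(54) = 18; the order divides phi(n).
Divisors of 18: 1, 2, 3, 6, 9, 18
Repeated squaring mod 54: 11^1 = 11, 11^2 = 13, 11^4 = 7, 11^8 = 49, 11^16 = 25
Test divisors in increasing order:
  k=1: 11^1 = 11 mod 54
  k=2: 11^2 = 13 mod 54
  k=3: 11^3 = 13 * 11 = 35 mod 54
  k=6: 11^6 = 7 * 13 = 37 mod 54
  k=9: 11^9 = 49 * 11 = 53 mod 54
  k=18: 11^18 = 25 * 13 = 1 mod 54  <- first divisor giving 1
Order = 18

18


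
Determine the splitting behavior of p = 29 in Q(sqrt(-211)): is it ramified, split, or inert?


K = Q(sqrt(-211)). Since d mod 4 = 1, disc(K) = -211.
Check p | disc: -211 mod 29 = 21.
p does not divide disc. Compute Legendre symbol (d/p):
21^((29-1)/2) mod 29 = -1
(d/p) = -1, so p is inert: (p) stays prime with e=1, f=2, g=1.
Therefore p is inert.

inert


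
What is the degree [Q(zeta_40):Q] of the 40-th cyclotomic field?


The degree equals Euler's totient phi(40).
40 = 2^3 * 5
phi(40) = 16

16


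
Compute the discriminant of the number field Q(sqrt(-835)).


For K = Q(sqrt(d)) with d squarefree: disc(K) = d if d = 1 mod 4, and disc(K) = 4d if d = 2 or 3 mod 4.
Here d = -835, and d mod 4 = 1.
d = 1 mod 4 (O_K = Z[(1+sqrt(d))/2]), so disc(K) = d = -835

-835


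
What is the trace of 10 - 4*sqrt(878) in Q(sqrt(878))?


Tr(a + b*sqrt(d)) = (a + b*sqrt(d)) + (a - b*sqrt(d)) = 2a
= 2 * (10)
= 20

20


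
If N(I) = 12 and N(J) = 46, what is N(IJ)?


N(IJ) = N(I) * N(J)
= 12 * 46
= 552

552


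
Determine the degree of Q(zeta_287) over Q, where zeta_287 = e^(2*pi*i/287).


The degree equals Euler's totient phi(287).
287 = 7 * 41
phi(287) = 240

240


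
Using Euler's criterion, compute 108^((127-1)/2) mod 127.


p = 127 is prime and the exponent is (p-1)/2 = 63, so by Euler's criterion 108^63 = (108/127) = +1 or -1 mod 127.
Compute by square-and-multiply:
  63 = 32 + 16 + 8 + 4 + 2 + 1 (binary 111111)
  Repeated squaring mod 127: 108^1 = 108, 108^2 = 107, 108^4 = 19, 108^8 = 107, 108^16 = 19, 108^32 = 107
  108^63 = 108^32 * 108^16 * 108^8 * 108^4 * 108^2 * 108^1 = 107 * 19 * 107 * 19 * 107 * 108 mod 127
    107 * 19 = 2033 = 1 mod 127
    1 * 107 = 107 = 107 mod 127
    107 * 19 = 2033 = 1 mod 127
    1 * 107 = 107 = 107 mod 127
    107 * 108 = 11556 = 126 mod 127
  108^63 = 126 mod 127
Result 126 = p - 1 = -1 mod 127: 108 is a quadratic non-residue mod 127. As a residue in [0, p-1] the value is 126.
108^63 mod 127 = 126

126


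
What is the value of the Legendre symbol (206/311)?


p = 311 is prime, so compute (206/311) with the reciprocity algorithm (Jacobi-symbol steps: pull out 2s via (2/n), flip via reciprocity, reduce):
  pull out 2: (2/311) = +1  (since 311 mod 8 = 7)
  reciprocity: (103/311) -> -(311/103)
  reduce: (2/103)
  pull out 2: (2/103) = +1  (since 103 mod 8 = 7)
  (1/103) = 1
Product of signs = -1
(206/311) = -1

-1


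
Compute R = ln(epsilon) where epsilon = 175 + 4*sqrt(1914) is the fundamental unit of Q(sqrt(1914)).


epsilon = 175 + 4*sqrt(1914)
= 349.9971
R = ln(349.9971)
= 5.8579

5.8579


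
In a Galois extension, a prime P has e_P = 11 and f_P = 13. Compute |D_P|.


|D_P| = e * f
= 11 * 13
= 143

143


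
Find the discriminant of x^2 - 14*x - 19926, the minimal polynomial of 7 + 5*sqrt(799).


The element 7 + 5*sqrt(799) has minimal polynomial:
x^2 - 14*x - 19926
Discriminant = (-14)^2 - 4*(-19926)
= 196 + 79704
= 79900

79900


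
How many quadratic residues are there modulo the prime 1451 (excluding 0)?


For prime p, the number of non-zero quadratic residues is (p-1)/2.
= (1451-1)/2
= 725

725


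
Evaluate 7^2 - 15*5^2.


x^2 - d*y^2
= 7^2 - 15*5^2
= 49 - 375
= -326

-326


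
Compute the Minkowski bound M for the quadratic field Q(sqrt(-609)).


d = -609, d mod 4 = 3, so disc(K) = 4d = -2436; |disc(K)| = 2436
Imaginary quadratic field, so n = 2, s = r2 = 1, r1 = 0
M = (n!/n^n) * (4/pi)^s * sqrt(|disc(K)|) = (2!/2^2) * (4/pi)^1 * sqrt(2436)
= 0.5 * 1.273240 * 49.355851
= 31.4209

31.4209
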